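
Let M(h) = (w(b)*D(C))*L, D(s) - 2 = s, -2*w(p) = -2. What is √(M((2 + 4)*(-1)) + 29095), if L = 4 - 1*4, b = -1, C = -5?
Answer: 23*√55 ≈ 170.57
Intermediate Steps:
w(p) = 1 (w(p) = -½*(-2) = 1)
D(s) = 2 + s
L = 0 (L = 4 - 4 = 0)
M(h) = 0 (M(h) = (1*(2 - 5))*0 = (1*(-3))*0 = -3*0 = 0)
√(M((2 + 4)*(-1)) + 29095) = √(0 + 29095) = √29095 = 23*√55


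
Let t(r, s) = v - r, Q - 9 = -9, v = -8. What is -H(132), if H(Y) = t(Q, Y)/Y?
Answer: 2/33 ≈ 0.060606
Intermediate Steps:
Q = 0 (Q = 9 - 9 = 0)
t(r, s) = -8 - r
H(Y) = -8/Y (H(Y) = (-8 - 1*0)/Y = (-8 + 0)/Y = -8/Y)
-H(132) = -(-8)/132 = -1*(-2/33) = 2/33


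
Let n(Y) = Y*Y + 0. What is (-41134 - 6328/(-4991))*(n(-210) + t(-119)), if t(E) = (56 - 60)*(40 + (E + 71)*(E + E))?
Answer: 51499332328/713 ≈ 7.2229e+7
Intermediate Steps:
t(E) = -160 - 8*E*(71 + E) (t(E) = -4*(40 + (71 + E)*(2*E)) = -4*(40 + 2*E*(71 + E)) = -160 - 8*E*(71 + E))
n(Y) = Y² (n(Y) = Y² + 0 = Y²)
(-41134 - 6328/(-4991))*(n(-210) + t(-119)) = (-41134 - 6328/(-4991))*((-210)² + (-160 - 568*(-119) - 8*(-119)²)) = (-41134 - 6328*(-1/4991))*(44100 + (-160 + 67592 - 8*14161)) = (-41134 + 904/713)*(44100 + (-160 + 67592 - 113288)) = -29327638*(44100 - 45856)/713 = -29327638/713*(-1756) = 51499332328/713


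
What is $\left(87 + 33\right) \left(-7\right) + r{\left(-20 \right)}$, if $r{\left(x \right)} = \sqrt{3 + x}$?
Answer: $-840 + i \sqrt{17} \approx -840.0 + 4.1231 i$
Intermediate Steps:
$\left(87 + 33\right) \left(-7\right) + r{\left(-20 \right)} = \left(87 + 33\right) \left(-7\right) + \sqrt{3 - 20} = 120 \left(-7\right) + \sqrt{-17} = -840 + i \sqrt{17}$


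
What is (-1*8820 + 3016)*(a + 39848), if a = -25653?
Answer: -82387780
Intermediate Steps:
(-1*8820 + 3016)*(a + 39848) = (-1*8820 + 3016)*(-25653 + 39848) = (-8820 + 3016)*14195 = -5804*14195 = -82387780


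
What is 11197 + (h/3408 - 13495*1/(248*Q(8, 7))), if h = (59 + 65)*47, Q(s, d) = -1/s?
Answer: 307278071/26412 ≈ 11634.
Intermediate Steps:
h = 5828 (h = 124*47 = 5828)
11197 + (h/3408 - 13495*1/(248*Q(8, 7))) = 11197 + (5828/3408 - 13495/(248*(-1/8))) = 11197 + (5828*(1/3408) - 13495/(248*(-1*1/8))) = 11197 + (1457/852 - 13495/(248*(-1/8))) = 11197 + (1457/852 - 13495/(-31)) = 11197 + (1457/852 - 13495*(-1/31)) = 11197 + (1457/852 + 13495/31) = 11197 + 11542907/26412 = 307278071/26412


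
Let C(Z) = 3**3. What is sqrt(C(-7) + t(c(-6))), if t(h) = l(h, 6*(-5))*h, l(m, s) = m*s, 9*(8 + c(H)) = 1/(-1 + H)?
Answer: I*sqrt(7543587)/63 ≈ 43.596*I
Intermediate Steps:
C(Z) = 27
c(H) = -8 + 1/(9*(-1 + H))
t(h) = -30*h**2 (t(h) = (h*(6*(-5)))*h = (h*(-30))*h = (-30*h)*h = -30*h**2)
sqrt(C(-7) + t(c(-6))) = sqrt(27 - 30*(73 - 72*(-6))**2/(81*(-1 - 6)**2)) = sqrt(27 - 30*(73 + 432)**2/3969) = sqrt(27 - 30*((1/9)*(-1/7)*505)**2) = sqrt(27 - 30*(-505/63)**2) = sqrt(27 - 30*255025/3969) = sqrt(27 - 2550250/1323) = sqrt(-2514529/1323) = I*sqrt(7543587)/63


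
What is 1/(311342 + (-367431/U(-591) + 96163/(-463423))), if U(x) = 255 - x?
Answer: 130685286/40631032537075 ≈ 3.2164e-6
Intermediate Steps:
1/(311342 + (-367431/U(-591) + 96163/(-463423))) = 1/(311342 + (-367431/(255 - 1*(-591)) + 96163/(-463423))) = 1/(311342 + (-367431/(255 + 591) + 96163*(-1/463423))) = 1/(311342 + (-367431/846 - 96163/463423)) = 1/(311342 + (-367431*1/846 - 96163/463423)) = 1/(311342 + (-122477/282 - 96163/463423)) = 1/(311342 - 56785776737/130685286) = 1/(40631032537075/130685286) = 130685286/40631032537075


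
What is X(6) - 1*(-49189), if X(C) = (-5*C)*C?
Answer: 49009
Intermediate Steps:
X(C) = -5*C²
X(6) - 1*(-49189) = -5*6² - 1*(-49189) = -5*36 + 49189 = -180 + 49189 = 49009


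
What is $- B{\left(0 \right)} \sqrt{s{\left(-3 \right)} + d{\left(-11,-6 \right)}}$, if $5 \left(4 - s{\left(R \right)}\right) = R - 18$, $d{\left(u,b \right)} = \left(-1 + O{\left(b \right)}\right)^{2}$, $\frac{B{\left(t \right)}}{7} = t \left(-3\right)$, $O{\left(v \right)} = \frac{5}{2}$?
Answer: $0$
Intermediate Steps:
$O{\left(v \right)} = \frac{5}{2}$ ($O{\left(v \right)} = 5 \cdot \frac{1}{2} = \frac{5}{2}$)
$B{\left(t \right)} = - 21 t$ ($B{\left(t \right)} = 7 t \left(-3\right) = 7 \left(- 3 t\right) = - 21 t$)
$d{\left(u,b \right)} = \frac{9}{4}$ ($d{\left(u,b \right)} = \left(-1 + \frac{5}{2}\right)^{2} = \left(\frac{3}{2}\right)^{2} = \frac{9}{4}$)
$s{\left(R \right)} = \frac{38}{5} - \frac{R}{5}$ ($s{\left(R \right)} = 4 - \frac{R - 18}{5} = 4 - \frac{-18 + R}{5} = 4 - \left(- \frac{18}{5} + \frac{R}{5}\right) = \frac{38}{5} - \frac{R}{5}$)
$- B{\left(0 \right)} \sqrt{s{\left(-3 \right)} + d{\left(-11,-6 \right)}} = - \left(-21\right) 0 \sqrt{\left(\frac{38}{5} - - \frac{3}{5}\right) + \frac{9}{4}} = - 0 \sqrt{\left(\frac{38}{5} + \frac{3}{5}\right) + \frac{9}{4}} = - 0 \sqrt{\frac{41}{5} + \frac{9}{4}} = - 0 \sqrt{\frac{209}{20}} = - 0 \frac{\sqrt{1045}}{10} = \left(-1\right) 0 = 0$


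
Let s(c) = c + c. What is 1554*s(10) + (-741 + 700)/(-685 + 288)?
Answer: 12338801/397 ≈ 31080.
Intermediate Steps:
s(c) = 2*c
1554*s(10) + (-741 + 700)/(-685 + 288) = 1554*(2*10) + (-741 + 700)/(-685 + 288) = 1554*20 - 41/(-397) = 31080 - 41*(-1/397) = 31080 + 41/397 = 12338801/397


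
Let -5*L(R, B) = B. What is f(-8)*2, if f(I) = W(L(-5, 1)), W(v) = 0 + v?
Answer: -⅖ ≈ -0.40000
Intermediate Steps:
L(R, B) = -B/5
W(v) = v
f(I) = -⅕ (f(I) = -⅕*1 = -⅕)
f(-8)*2 = -⅕*2 = -⅖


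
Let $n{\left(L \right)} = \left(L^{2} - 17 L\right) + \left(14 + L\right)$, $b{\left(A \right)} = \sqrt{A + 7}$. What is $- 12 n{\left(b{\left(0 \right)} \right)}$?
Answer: $-252 + 192 \sqrt{7} \approx 255.98$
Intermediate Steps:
$b{\left(A \right)} = \sqrt{7 + A}$
$n{\left(L \right)} = 14 + L^{2} - 16 L$
$- 12 n{\left(b{\left(0 \right)} \right)} = - 12 \left(14 + \left(\sqrt{7 + 0}\right)^{2} - 16 \sqrt{7 + 0}\right) = - 12 \left(14 + \left(\sqrt{7}\right)^{2} - 16 \sqrt{7}\right) = - 12 \left(14 + 7 - 16 \sqrt{7}\right) = - 12 \left(21 - 16 \sqrt{7}\right) = -252 + 192 \sqrt{7}$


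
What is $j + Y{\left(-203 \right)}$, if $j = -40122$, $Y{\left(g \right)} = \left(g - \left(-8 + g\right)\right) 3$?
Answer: $-40098$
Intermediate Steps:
$Y{\left(g \right)} = 24$ ($Y{\left(g \right)} = 8 \cdot 3 = 24$)
$j + Y{\left(-203 \right)} = -40122 + 24 = -40098$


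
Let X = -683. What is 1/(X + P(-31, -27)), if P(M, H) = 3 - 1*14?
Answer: -1/694 ≈ -0.0014409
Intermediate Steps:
P(M, H) = -11 (P(M, H) = 3 - 14 = -11)
1/(X + P(-31, -27)) = 1/(-683 - 11) = 1/(-694) = -1/694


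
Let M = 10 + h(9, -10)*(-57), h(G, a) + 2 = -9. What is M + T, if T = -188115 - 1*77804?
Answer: -265282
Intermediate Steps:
h(G, a) = -11 (h(G, a) = -2 - 9 = -11)
T = -265919 (T = -188115 - 77804 = -265919)
M = 637 (M = 10 - 11*(-57) = 10 + 627 = 637)
M + T = 637 - 265919 = -265282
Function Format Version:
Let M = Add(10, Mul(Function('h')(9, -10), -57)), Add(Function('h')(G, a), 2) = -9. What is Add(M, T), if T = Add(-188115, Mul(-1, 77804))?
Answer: -265282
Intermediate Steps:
Function('h')(G, a) = -11 (Function('h')(G, a) = Add(-2, -9) = -11)
T = -265919 (T = Add(-188115, -77804) = -265919)
M = 637 (M = Add(10, Mul(-11, -57)) = Add(10, 627) = 637)
Add(M, T) = Add(637, -265919) = -265282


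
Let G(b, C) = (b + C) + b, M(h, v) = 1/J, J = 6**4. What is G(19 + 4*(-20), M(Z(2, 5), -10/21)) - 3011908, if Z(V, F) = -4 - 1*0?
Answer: -3903590879/1296 ≈ -3.0120e+6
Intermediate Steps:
J = 1296
Z(V, F) = -4 (Z(V, F) = -4 + 0 = -4)
M(h, v) = 1/1296
G(b, C) = C + 2*b (G(b, C) = (C + b) + b = C + 2*b)
G(19 + 4*(-20), M(Z(2, 5), -10/21)) - 3011908 = (1/1296 + 2*(19 + 4*(-20))) - 3011908 = (1/1296 + 2*(19 - 80)) - 3011908 = (1/1296 + 2*(-61)) - 3011908 = (1/1296 - 122) - 3011908 = -158111/1296 - 3011908 = -3903590879/1296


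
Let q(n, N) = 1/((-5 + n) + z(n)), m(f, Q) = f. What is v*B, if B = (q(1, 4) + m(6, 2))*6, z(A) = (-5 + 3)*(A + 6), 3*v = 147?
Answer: 5243/3 ≈ 1747.7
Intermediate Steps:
v = 49 (v = (⅓)*147 = 49)
z(A) = -12 - 2*A (z(A) = -2*(6 + A) = -12 - 2*A)
q(n, N) = 1/(-17 - n) (q(n, N) = 1/((-5 + n) + (-12 - 2*n)) = 1/(-17 - n))
B = 107/3 (B = (-1/(17 + 1) + 6)*6 = (-1/18 + 6)*6 = (107/18)*6 = 107/3 ≈ 35.667)
v*B = 49*(107/3) = 5243/3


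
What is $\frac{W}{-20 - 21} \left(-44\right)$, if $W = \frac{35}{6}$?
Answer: $\frac{770}{123} \approx 6.2602$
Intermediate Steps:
$W = \frac{35}{6}$ ($W = 35 \cdot \frac{1}{6} = \frac{35}{6} \approx 5.8333$)
$\frac{W}{-20 - 21} \left(-44\right) = \frac{35}{6 \left(-20 - 21\right)} \left(-44\right) = \frac{35}{6 \left(-41\right)} \left(-44\right) = \frac{35}{6} \left(- \frac{1}{41}\right) \left(-44\right) = \left(- \frac{35}{246}\right) \left(-44\right) = \frac{770}{123}$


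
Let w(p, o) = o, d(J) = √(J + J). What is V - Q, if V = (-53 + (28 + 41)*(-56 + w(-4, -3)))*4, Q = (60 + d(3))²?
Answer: -20102 - 120*√6 ≈ -20396.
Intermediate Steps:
d(J) = √2*√J (d(J) = √(2*J) = √2*√J)
Q = (60 + √6)² (Q = (60 + √2*√3)² = (60 + √6)² ≈ 3899.9)
V = -16496 (V = (-53 + (28 + 41)*(-56 - 3))*4 = (-53 + 69*(-59))*4 = (-53 - 4071)*4 = -4124*4 = -16496)
V - Q = -16496 - (60 + √6)²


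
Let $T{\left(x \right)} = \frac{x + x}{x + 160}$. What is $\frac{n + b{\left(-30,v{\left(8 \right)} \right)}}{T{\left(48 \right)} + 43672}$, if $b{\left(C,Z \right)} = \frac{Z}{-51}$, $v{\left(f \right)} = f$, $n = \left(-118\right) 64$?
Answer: $- \frac{2503540}{14477421} \approx -0.17293$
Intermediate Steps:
$n = -7552$
$b{\left(C,Z \right)} = - \frac{Z}{51}$ ($b{\left(C,Z \right)} = Z \left(- \frac{1}{51}\right) = - \frac{Z}{51}$)
$T{\left(x \right)} = \frac{2 x}{160 + x}$
$\frac{n + b{\left(-30,v{\left(8 \right)} \right)}}{T{\left(48 \right)} + 43672} = \frac{-7552 - \frac{8}{51}}{2 \cdot 48 \frac{1}{160 + 48} + 43672} = \frac{-7552 - \frac{8}{51}}{2 \cdot 48 \cdot \frac{1}{208} + 43672} = - \frac{385160}{51 \left(2 \cdot 48 \cdot \frac{1}{208} + 43672\right)} = - \frac{385160}{51 \left(\frac{6}{13} + 43672\right)} = - \frac{385160}{51 \cdot \frac{567742}{13}} = \left(- \frac{385160}{51}\right) \frac{13}{567742} = - \frac{2503540}{14477421}$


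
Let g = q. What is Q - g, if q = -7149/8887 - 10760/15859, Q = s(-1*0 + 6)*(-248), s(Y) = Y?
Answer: -209508132193/140938933 ≈ -1486.5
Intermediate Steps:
Q = -1488 (Q = (-1*0 + 6)*(-248) = (0 + 6)*(-248) = 6*(-248) = -1488)
q = -209000111/140938933 (q = -7149*1/8887 - 10760*1/15859 = -7149/8887 - 10760/15859 = -209000111/140938933 ≈ -1.4829)
g = -209000111/140938933 ≈ -1.4829
Q - g = -1488 - 1*(-209000111/140938933) = -1488 + 209000111/140938933 = -209508132193/140938933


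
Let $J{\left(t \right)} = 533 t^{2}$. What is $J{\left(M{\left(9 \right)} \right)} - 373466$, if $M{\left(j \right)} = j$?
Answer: $-330293$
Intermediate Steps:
$J{\left(M{\left(9 \right)} \right)} - 373466 = 533 \cdot 9^{2} - 373466 = 533 \cdot 81 - 373466 = 43173 - 373466 = -330293$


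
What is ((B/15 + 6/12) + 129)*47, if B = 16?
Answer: 184099/30 ≈ 6136.6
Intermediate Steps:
((B/15 + 6/12) + 129)*47 = ((16/15 + 6/12) + 129)*47 = ((16*(1/15) + 6*(1/12)) + 129)*47 = ((16/15 + 1/2) + 129)*47 = (47/30 + 129)*47 = (3917/30)*47 = 184099/30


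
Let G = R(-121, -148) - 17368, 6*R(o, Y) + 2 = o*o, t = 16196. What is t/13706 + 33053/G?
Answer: -633743492/613816357 ≈ -1.0325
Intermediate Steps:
R(o, Y) = -⅓ + o²/6 (R(o, Y) = -⅓ + (o*o)/6 = -⅓ + o²/6)
G = -89569/6 (G = (-⅓ + (⅙)*(-121)²) - 17368 = (-⅓ + (⅙)*14641) - 17368 = (-⅓ + 14641/6) - 17368 = 14639/6 - 17368 = -89569/6 ≈ -14928.)
t/13706 + 33053/G = 16196/13706 + 33053/(-89569/6) = 16196*(1/13706) + 33053*(-6/89569) = 8098/6853 - 198318/89569 = -633743492/613816357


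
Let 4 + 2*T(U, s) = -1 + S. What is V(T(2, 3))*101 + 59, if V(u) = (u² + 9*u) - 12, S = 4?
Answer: -6329/4 ≈ -1582.3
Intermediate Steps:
T(U, s) = -½ (T(U, s) = -2 + (-1 + 4)/2 = -2 + (½)*3 = -2 + 3/2 = -½)
V(u) = -12 + u² + 9*u
V(T(2, 3))*101 + 59 = (-12 + (-½)² + 9*(-½))*101 + 59 = (-12 + ¼ - 9/2)*101 + 59 = -65/4*101 + 59 = -6565/4 + 59 = -6329/4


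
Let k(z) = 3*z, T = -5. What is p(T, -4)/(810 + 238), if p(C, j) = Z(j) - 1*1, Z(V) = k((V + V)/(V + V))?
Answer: 1/524 ≈ 0.0019084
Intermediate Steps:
Z(V) = 3 (Z(V) = 3*((V + V)/(V + V)) = 3*((2*V)/((2*V))) = 3*((2*V)*(1/(2*V))) = 3*1 = 3)
p(C, j) = 2 (p(C, j) = 3 - 1*1 = 3 - 1 = 2)
p(T, -4)/(810 + 238) = 2/(810 + 238) = 2/1048 = (1/1048)*2 = 1/524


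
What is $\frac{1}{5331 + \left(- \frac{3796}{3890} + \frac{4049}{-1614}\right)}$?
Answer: $\frac{3139230}{16724296453} \approx 0.0001877$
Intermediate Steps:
$\frac{1}{5331 + \left(- \frac{3796}{3890} + \frac{4049}{-1614}\right)} = \frac{1}{5331 + \left(\left(-3796\right) \frac{1}{3890} + 4049 \left(- \frac{1}{1614}\right)\right)} = \frac{1}{5331 - \frac{10938677}{3139230}} = \frac{1}{\frac{16724296453}{3139230}} = \frac{3139230}{16724296453}$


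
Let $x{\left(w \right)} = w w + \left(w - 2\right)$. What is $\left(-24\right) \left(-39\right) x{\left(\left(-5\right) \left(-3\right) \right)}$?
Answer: $222768$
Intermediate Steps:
$x{\left(w \right)} = -2 + w + w^{2}$ ($x{\left(w \right)} = w^{2} + \left(-2 + w\right) = -2 + w + w^{2}$)
$\left(-24\right) \left(-39\right) x{\left(\left(-5\right) \left(-3\right) \right)} = \left(-24\right) \left(-39\right) \left(-2 - -15 + \left(\left(-5\right) \left(-3\right)\right)^{2}\right) = 936 \left(-2 + 15 + 15^{2}\right) = 936 \left(-2 + 15 + 225\right) = 936 \cdot 238 = 222768$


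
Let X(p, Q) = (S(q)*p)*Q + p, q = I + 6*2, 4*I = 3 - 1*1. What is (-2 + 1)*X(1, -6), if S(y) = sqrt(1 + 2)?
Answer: -1 + 6*sqrt(3) ≈ 9.3923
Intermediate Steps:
I = 1/2 (I = (3 - 1*1)/4 = (3 - 1)/4 = (1/4)*2 = 1/2 ≈ 0.50000)
q = 25/2 (q = 1/2 + 6*2 = 1/2 + 12 = 25/2 ≈ 12.500)
S(y) = sqrt(3)
X(p, Q) = p + Q*p*sqrt(3) (X(p, Q) = (sqrt(3)*p)*Q + p = (p*sqrt(3))*Q + p = Q*p*sqrt(3) + p = p + Q*p*sqrt(3))
(-2 + 1)*X(1, -6) = (-2 + 1)*(1*(1 - 6*sqrt(3))) = -(1 - 6*sqrt(3)) = -1 + 6*sqrt(3)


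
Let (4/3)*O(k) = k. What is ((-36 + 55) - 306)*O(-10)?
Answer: 4305/2 ≈ 2152.5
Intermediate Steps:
O(k) = 3*k/4
((-36 + 55) - 306)*O(-10) = ((-36 + 55) - 306)*((¾)*(-10)) = (19 - 306)*(-15/2) = -287*(-15/2) = 4305/2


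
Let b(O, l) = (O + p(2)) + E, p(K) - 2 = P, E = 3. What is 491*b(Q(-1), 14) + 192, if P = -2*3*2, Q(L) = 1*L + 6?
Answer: -790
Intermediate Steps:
Q(L) = 6 + L (Q(L) = L + 6 = 6 + L)
P = -12 (P = -6*2 = -12)
p(K) = -10 (p(K) = 2 - 12 = -10)
b(O, l) = -7 + O (b(O, l) = (O - 10) + 3 = (-10 + O) + 3 = -7 + O)
491*b(Q(-1), 14) + 192 = 491*(-7 + (6 - 1)) + 192 = 491*(-7 + 5) + 192 = 491*(-2) + 192 = -982 + 192 = -790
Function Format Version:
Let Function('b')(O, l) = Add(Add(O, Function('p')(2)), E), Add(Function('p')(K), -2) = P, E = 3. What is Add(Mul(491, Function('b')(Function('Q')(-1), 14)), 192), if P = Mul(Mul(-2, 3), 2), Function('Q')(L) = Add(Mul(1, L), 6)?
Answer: -790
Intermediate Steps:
Function('Q')(L) = Add(6, L) (Function('Q')(L) = Add(L, 6) = Add(6, L))
P = -12 (P = Mul(-6, 2) = -12)
Function('p')(K) = -10 (Function('p')(K) = Add(2, -12) = -10)
Function('b')(O, l) = Add(-7, O) (Function('b')(O, l) = Add(Add(O, -10), 3) = Add(Add(-10, O), 3) = Add(-7, O))
Add(Mul(491, Function('b')(Function('Q')(-1), 14)), 192) = Add(Mul(491, Add(-7, Add(6, -1))), 192) = Add(Mul(491, Add(-7, 5)), 192) = Add(Mul(491, -2), 192) = Add(-982, 192) = -790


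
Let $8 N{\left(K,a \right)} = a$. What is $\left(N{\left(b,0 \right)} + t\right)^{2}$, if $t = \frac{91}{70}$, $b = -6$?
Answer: $\frac{169}{100} \approx 1.69$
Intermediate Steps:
$N{\left(K,a \right)} = \frac{a}{8}$
$t = \frac{13}{10}$ ($t = 91 \cdot \frac{1}{70} = \frac{13}{10} \approx 1.3$)
$\left(N{\left(b,0 \right)} + t\right)^{2} = \left(\frac{1}{8} \cdot 0 + \frac{13}{10}\right)^{2} = \left(0 + \frac{13}{10}\right)^{2} = \left(\frac{13}{10}\right)^{2} = \frac{169}{100}$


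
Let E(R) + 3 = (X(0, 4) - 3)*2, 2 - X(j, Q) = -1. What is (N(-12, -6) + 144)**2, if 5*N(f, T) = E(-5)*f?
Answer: 571536/25 ≈ 22861.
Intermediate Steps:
X(j, Q) = 3 (X(j, Q) = 2 - 1*(-1) = 2 + 1 = 3)
E(R) = -3 (E(R) = -3 + (3 - 3)*2 = -3 + 0*2 = -3 + 0 = -3)
N(f, T) = -3*f/5 (N(f, T) = (-3*f)/5 = -3*f/5)
(N(-12, -6) + 144)**2 = (-3/5*(-12) + 144)**2 = (36/5 + 144)**2 = (756/5)**2 = 571536/25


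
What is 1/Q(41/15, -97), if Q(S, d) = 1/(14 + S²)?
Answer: 4831/225 ≈ 21.471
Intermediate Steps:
1/Q(41/15, -97) = 1/(1/(14 + (41/15)²)) = 1/(1/(14 + 1681/225)) = 1/(1/(4831/225)) = 1/(225/4831) = 4831/225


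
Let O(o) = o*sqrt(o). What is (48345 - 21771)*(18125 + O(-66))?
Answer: 481653750 - 1753884*I*sqrt(66) ≈ 4.8165e+8 - 1.4249e+7*I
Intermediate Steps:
O(o) = o**(3/2)
(48345 - 21771)*(18125 + O(-66)) = (48345 - 21771)*(18125 + (-66)**(3/2)) = 26574*(18125 - 66*I*sqrt(66)) = 481653750 - 1753884*I*sqrt(66)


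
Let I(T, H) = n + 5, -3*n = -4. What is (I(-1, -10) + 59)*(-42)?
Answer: -2744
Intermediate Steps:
n = 4/3 (n = -1/3*(-4) = 4/3 ≈ 1.3333)
I(T, H) = 19/3 (I(T, H) = 4/3 + 5 = 19/3)
(I(-1, -10) + 59)*(-42) = (19/3 + 59)*(-42) = (196/3)*(-42) = -2744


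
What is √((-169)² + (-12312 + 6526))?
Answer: 5*√911 ≈ 150.91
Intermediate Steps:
√((-169)² + (-12312 + 6526)) = √(28561 - 5786) = √22775 = 5*√911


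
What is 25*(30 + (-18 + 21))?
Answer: 825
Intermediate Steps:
25*(30 + (-18 + 21)) = 25*(30 + 3) = 25*33 = 825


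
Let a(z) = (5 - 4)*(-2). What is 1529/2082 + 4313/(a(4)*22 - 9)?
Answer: -8898629/110346 ≈ -80.643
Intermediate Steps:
a(z) = -2 (a(z) = 1*(-2) = -2)
1529/2082 + 4313/(a(4)*22 - 9) = 1529/2082 + 4313/(-2*22 - 9) = 1529*(1/2082) + 4313/(-44 - 9) = 1529/2082 + 4313/(-53) = 1529/2082 + 4313*(-1/53) = 1529/2082 - 4313/53 = -8898629/110346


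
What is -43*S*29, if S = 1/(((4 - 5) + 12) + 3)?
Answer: -1247/14 ≈ -89.071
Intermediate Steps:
S = 1/14 (S = 1/((-1 + 12) + 3) = 1/(11 + 3) = 1/14 ≈ 0.071429)
-43*S*29 = -43*1/14*29 = -43/14*29 = -1247/14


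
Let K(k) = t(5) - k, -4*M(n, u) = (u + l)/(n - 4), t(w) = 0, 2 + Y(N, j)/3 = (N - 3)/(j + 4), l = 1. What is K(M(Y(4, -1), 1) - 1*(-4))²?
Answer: 5329/324 ≈ 16.448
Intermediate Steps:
Y(N, j) = -6 + 3*(-3 + N)/(4 + j) (Y(N, j) = -6 + 3*((N - 3)/(j + 4)) = -6 + 3*((-3 + N)/(4 + j)) = -6 + 3*(-3 + N)/(4 + j))
M(n, u) = -(1 + u)/(4*(-4 + n)) (M(n, u) = -(u + 1)/(4*(n - 4)) = -(1 + u)/(4*(-4 + n)))
K(k) = -k (K(k) = 0 - k = -k)
K(M(Y(4, -1), 1) - 1*(-4))² = (-((-1 - 1*1)/(4*(-4 + 3*(-11 + 4 - 2*(-1))/(4 - 1))) - 1*(-4)))² = (-((-1 - 1)/(4*(-4 + 3*(-11 + 4 + 2)/3)) + 4))² = (-((¼)*(-2)/(-4 + 3*(⅓)*(-5)) + 4))² = (-((¼)*(-2)/(-4 - 5) + 4))² = (-((¼)*(-2)/(-9) + 4))² = (-((¼)*(-⅑)*(-2) + 4))² = (-(1/18 + 4))² = (-1*73/18)² = (-73/18)² = 5329/324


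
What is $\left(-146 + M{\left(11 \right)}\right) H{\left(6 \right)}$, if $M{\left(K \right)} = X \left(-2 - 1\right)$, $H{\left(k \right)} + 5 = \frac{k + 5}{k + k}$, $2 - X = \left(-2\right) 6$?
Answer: $\frac{2303}{3} \approx 767.67$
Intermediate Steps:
$X = 14$ ($X = 2 - \left(-2\right) 6 = 2 - -12 = 2 + 12 = 14$)
$H{\left(k \right)} = -5 + \frac{5 + k}{2 k}$ ($H{\left(k \right)} = -5 + \frac{k + 5}{k + k} = -5 + \frac{5 + k}{2 k}$)
$M{\left(K \right)} = -42$ ($M{\left(K \right)} = 14 \left(-2 - 1\right) = 14 \left(-3\right) = -42$)
$\left(-146 + M{\left(11 \right)}\right) H{\left(6 \right)} = \left(-146 - 42\right) \frac{5 - 54}{2 \cdot 6} = - 188 \cdot \frac{1}{2} \cdot \frac{1}{6} \left(5 - 54\right) = - 188 \cdot \frac{1}{2} \cdot \frac{1}{6} \left(-49\right) = \left(-188\right) \left(- \frac{49}{12}\right) = \frac{2303}{3}$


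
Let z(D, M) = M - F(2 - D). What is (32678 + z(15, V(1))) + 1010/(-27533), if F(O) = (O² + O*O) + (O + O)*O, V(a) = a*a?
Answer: 881137589/27533 ≈ 32003.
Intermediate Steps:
V(a) = a²
F(O) = 4*O² (F(O) = (O² + O²) + (2*O)*O = 2*O² + 2*O² = 4*O²)
z(D, M) = M - 4*(2 - D)²
(32678 + z(15, V(1))) + 1010/(-27533) = (32678 + (1² - 4*(-2 + 15)²)) + 1010/(-27533) = (32678 + (1 - 4*13²)) + 1010*(-1/27533) = (32678 + (1 - 4*169)) - 1010/27533 = (32678 + (1 - 676)) - 1010/27533 = (32678 - 675) - 1010/27533 = 32003 - 1010/27533 = 881137589/27533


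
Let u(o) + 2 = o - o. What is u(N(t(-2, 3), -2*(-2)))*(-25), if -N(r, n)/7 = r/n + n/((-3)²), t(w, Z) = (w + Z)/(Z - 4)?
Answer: 50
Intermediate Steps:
t(w, Z) = (Z + w)/(-4 + Z)
N(r, n) = -7*n/9 - 7*r/n (N(r, n) = -7*(r/n + n/((-3)²)) = -7*(r/n + n/9) = -7*(n/9 + r/n) = -7*n/9 - 7*r/n)
u(o) = -2 (u(o) = -2 + (o - o) = -2 + 0 = -2)
u(N(t(-2, 3), -2*(-2)))*(-25) = -2*(-25) = 50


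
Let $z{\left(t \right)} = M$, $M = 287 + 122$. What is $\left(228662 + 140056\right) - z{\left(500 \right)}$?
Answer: $368309$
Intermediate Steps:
$M = 409$
$z{\left(t \right)} = 409$
$\left(228662 + 140056\right) - z{\left(500 \right)} = \left(228662 + 140056\right) - 409 = 368718 - 409 = 368309$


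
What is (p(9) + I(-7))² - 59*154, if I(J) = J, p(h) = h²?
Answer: -3610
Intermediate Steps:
(p(9) + I(-7))² - 59*154 = (9² - 7)² - 59*154 = (81 - 7)² - 1*9086 = 74² - 9086 = 5476 - 9086 = -3610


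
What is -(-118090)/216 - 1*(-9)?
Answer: 60017/108 ≈ 555.71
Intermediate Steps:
-(-118090)/216 - 1*(-9) = -(-118090)/216 + 9 = -241*(-245/108) + 9 = 59045/108 + 9 = 60017/108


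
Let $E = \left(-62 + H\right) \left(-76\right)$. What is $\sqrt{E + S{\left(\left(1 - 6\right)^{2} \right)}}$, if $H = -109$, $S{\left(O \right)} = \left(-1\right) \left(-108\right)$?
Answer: $12 \sqrt{91} \approx 114.47$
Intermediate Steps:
$S{\left(O \right)} = 108$
$E = 12996$ ($E = \left(-62 - 109\right) \left(-76\right) = \left(-171\right) \left(-76\right) = 12996$)
$\sqrt{E + S{\left(\left(1 - 6\right)^{2} \right)}} = \sqrt{12996 + 108} = \sqrt{13104} = 12 \sqrt{91}$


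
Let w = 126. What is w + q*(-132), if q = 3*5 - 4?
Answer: -1326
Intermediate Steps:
q = 11 (q = 15 - 4 = 11)
w + q*(-132) = 126 + 11*(-132) = 126 - 1452 = -1326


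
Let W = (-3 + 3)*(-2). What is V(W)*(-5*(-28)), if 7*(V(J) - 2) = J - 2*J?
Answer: 280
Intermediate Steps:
W = 0 (W = 0*(-2) = 0)
V(J) = 2 - J/7 (V(J) = 2 + (J - 2*J)/7 = 2 + (-J)/7 = 2 - J/7)
V(W)*(-5*(-28)) = (2 - 1/7*0)*(-5*(-28)) = (2 + 0)*140 = 2*140 = 280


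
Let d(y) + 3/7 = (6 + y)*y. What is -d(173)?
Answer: -216766/7 ≈ -30967.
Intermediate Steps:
d(y) = -3/7 + y*(6 + y) (d(y) = -3/7 + (6 + y)*y = -3/7 + y*(6 + y))
-d(173) = -(-3/7 + 173² + 6*173) = -(-3/7 + 29929 + 1038) = -1*216766/7 = -216766/7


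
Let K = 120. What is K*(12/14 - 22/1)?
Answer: -17760/7 ≈ -2537.1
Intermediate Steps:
K*(12/14 - 22/1) = 120*(12/14 - 22/1) = 120*(12*(1/14) - 22*1) = 120*(6/7 - 22) = 120*(-148/7) = -17760/7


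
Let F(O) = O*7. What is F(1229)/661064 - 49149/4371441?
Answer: 1705624129/963267424408 ≈ 0.0017707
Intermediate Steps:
F(O) = 7*O
F(1229)/661064 - 49149/4371441 = (7*1229)/661064 - 49149/4371441 = 8603*(1/661064) - 49149*1/4371441 = 8603/661064 - 16383/1457147 = 1705624129/963267424408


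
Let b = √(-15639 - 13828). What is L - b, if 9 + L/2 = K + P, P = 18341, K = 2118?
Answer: 40900 - I*√29467 ≈ 40900.0 - 171.66*I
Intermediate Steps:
b = I*√29467 (b = √(-29467) = I*√29467 ≈ 171.66*I)
L = 40900 (L = -18 + 2*(2118 + 18341) = -18 + 2*20459 = -18 + 40918 = 40900)
L - b = 40900 - I*√29467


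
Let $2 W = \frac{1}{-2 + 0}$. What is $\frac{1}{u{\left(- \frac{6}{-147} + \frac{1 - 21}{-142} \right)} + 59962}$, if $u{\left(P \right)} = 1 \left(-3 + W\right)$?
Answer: $\frac{4}{239835} \approx 1.6678 \cdot 10^{-5}$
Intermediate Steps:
$W = - \frac{1}{4}$ ($W = \frac{1}{2 \left(-2 + 0\right)} = \frac{1}{2 \left(-2\right)} = \frac{1}{2} \left(- \frac{1}{2}\right) = - \frac{1}{4} \approx -0.25$)
$u{\left(P \right)} = - \frac{13}{4}$ ($u{\left(P \right)} = 1 \left(-3 - \frac{1}{4}\right) = 1 \left(- \frac{13}{4}\right) = - \frac{13}{4}$)
$\frac{1}{u{\left(- \frac{6}{-147} + \frac{1 - 21}{-142} \right)} + 59962} = \frac{1}{- \frac{13}{4} + 59962} = \frac{1}{\frac{239835}{4}} = \frac{4}{239835}$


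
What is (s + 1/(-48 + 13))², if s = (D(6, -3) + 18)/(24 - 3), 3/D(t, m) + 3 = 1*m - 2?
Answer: 51529/78400 ≈ 0.65726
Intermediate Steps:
D(t, m) = 3/(-5 + m) (D(t, m) = 3/(-3 + (1*m - 2)) = 3/(-3 + (m - 2)) = 3/(-3 + (-2 + m)) = 3/(-5 + m))
s = 47/56 (s = (3/(-5 - 3) + 18)/(24 - 3) = (3/(-8) + 18)/21 = (3*(-⅛) + 18)*(1/21) = (-3/8 + 18)*(1/21) = (141/8)*(1/21) = 47/56 ≈ 0.83929)
(s + 1/(-48 + 13))² = (47/56 + 1/(-48 + 13))² = (47/56 + 1/(-35))² = (47/56 - 1/35)² = (227/280)² = 51529/78400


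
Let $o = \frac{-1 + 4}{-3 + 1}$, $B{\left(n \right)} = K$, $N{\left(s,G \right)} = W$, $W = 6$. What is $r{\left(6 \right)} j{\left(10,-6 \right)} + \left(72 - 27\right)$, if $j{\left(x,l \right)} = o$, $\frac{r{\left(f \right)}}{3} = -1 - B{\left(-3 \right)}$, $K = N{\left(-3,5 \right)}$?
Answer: $\frac{153}{2} \approx 76.5$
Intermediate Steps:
$N{\left(s,G \right)} = 6$
$K = 6$
$B{\left(n \right)} = 6$
$o = - \frac{3}{2}$ ($o = \frac{3}{-2} = 3 \left(- \frac{1}{2}\right) = - \frac{3}{2} \approx -1.5$)
$r{\left(f \right)} = -21$ ($r{\left(f \right)} = 3 \left(-1 - 6\right) = 3 \left(-7\right) = -21$)
$j{\left(x,l \right)} = - \frac{3}{2}$
$r{\left(6 \right)} j{\left(10,-6 \right)} + \left(72 - 27\right) = \left(-21\right) \left(- \frac{3}{2}\right) + \left(72 - 27\right) = \frac{63}{2} + \left(72 - 27\right) = \frac{63}{2} + 45 = \frac{153}{2}$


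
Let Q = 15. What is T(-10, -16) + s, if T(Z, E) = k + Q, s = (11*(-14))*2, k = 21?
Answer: -272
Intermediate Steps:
s = -308 (s = -154*2 = -308)
T(Z, E) = 36 (T(Z, E) = 21 + 15 = 36)
T(-10, -16) + s = 36 - 308 = -272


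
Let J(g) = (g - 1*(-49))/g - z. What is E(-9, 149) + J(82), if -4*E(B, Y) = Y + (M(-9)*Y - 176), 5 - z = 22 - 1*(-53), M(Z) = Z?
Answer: 33915/82 ≈ 413.60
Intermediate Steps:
z = -70 (z = 5 - (22 - 1*(-53)) = 5 - (22 + 53) = 5 - 1*75 = 5 - 75 = -70)
E(B, Y) = 44 + 2*Y (E(B, Y) = -(Y + (-9*Y - 176))/4 = -(Y + (-176 - 9*Y))/4 = -(-176 - 8*Y)/4 = 44 + 2*Y)
J(g) = 70 + (49 + g)/g (J(g) = (g - 1*(-49))/g - 1*(-70) = (g + 49)/g + 70 = (49 + g)/g + 70 = 70 + (49 + g)/g)
E(-9, 149) + J(82) = (44 + 2*149) + (71 + 49/82) = (44 + 298) + (71 + 49*(1/82)) = 342 + (71 + 49/82) = 342 + 5871/82 = 33915/82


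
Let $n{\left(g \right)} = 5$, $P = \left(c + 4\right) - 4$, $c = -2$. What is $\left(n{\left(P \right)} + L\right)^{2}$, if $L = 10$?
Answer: $225$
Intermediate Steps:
$P = -2$ ($P = \left(-2 + 4\right) - 4 = 2 - 4 = -2$)
$\left(n{\left(P \right)} + L\right)^{2} = \left(5 + 10\right)^{2} = 15^{2} = 225$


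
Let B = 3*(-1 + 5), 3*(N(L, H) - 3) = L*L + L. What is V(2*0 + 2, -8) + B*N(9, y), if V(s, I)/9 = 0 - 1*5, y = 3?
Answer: 351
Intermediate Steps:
N(L, H) = 3 + L/3 + L**2/3 (N(L, H) = 3 + (L*L + L)/3 = 3 + (L**2 + L)/3 = 3 + (L + L**2)/3 = 3 + (L/3 + L**2/3) = 3 + L/3 + L**2/3)
V(s, I) = -45 (V(s, I) = 9*(0 - 1*5) = 9*(0 - 5) = 9*(-5) = -45)
B = 12 (B = 3*4 = 12)
V(2*0 + 2, -8) + B*N(9, y) = -45 + 12*(3 + (1/3)*9 + (1/3)*9**2) = -45 + 12*(3 + 3 + (1/3)*81) = -45 + 12*(3 + 3 + 27) = -45 + 12*33 = -45 + 396 = 351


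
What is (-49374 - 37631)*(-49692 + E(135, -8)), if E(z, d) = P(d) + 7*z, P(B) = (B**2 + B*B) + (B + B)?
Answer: 4231488175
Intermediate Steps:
P(B) = 2*B + 2*B**2 (P(B) = (B**2 + B**2) + 2*B = 2*B**2 + 2*B = 2*B + 2*B**2)
E(z, d) = 7*z + 2*d*(1 + d) (E(z, d) = 2*d*(1 + d) + 7*z = 7*z + 2*d*(1 + d))
(-49374 - 37631)*(-49692 + E(135, -8)) = (-49374 - 37631)*(-49692 + (7*135 + 2*(-8)*(1 - 8))) = -87005*(-49692 + (945 + 2*(-8)*(-7))) = -87005*(-49692 + (945 + 112)) = -87005*(-49692 + 1057) = -87005*(-48635) = 4231488175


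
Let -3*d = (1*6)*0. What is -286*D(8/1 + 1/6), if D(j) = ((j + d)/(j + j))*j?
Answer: -7007/6 ≈ -1167.8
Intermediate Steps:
d = 0 (d = -1*6*0/3 = -2*0 = -⅓*0 = 0)
D(j) = j/2 (D(j) = ((j + 0)/(j + j))*j = (j/((2*j)))*j = (j*(1/(2*j)))*j = j/2)
-286*D(8/1 + 1/6) = -143*(8/1 + 1/6) = -143*(8*1 + 1*(⅙)) = -143*(8 + ⅙) = -143*49/6 = -286*49/12 = -7007/6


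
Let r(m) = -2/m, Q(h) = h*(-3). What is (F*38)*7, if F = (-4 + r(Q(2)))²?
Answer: 32186/9 ≈ 3576.2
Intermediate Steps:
Q(h) = -3*h
F = 121/9 (F = (-4 - 2/((-3*2)))² = (-4 - 2/(-6))² = (-4 - 2*(-⅙))² = (-4 + ⅓)² = (-11/3)² = 121/9 ≈ 13.444)
(F*38)*7 = ((121/9)*38)*7 = (4598/9)*7 = 32186/9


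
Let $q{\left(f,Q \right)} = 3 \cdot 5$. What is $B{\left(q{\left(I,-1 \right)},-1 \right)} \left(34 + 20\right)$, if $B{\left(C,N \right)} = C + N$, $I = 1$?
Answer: $756$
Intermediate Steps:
$q{\left(f,Q \right)} = 15$
$B{\left(q{\left(I,-1 \right)},-1 \right)} \left(34 + 20\right) = \left(15 - 1\right) \left(34 + 20\right) = 14 \cdot 54 = 756$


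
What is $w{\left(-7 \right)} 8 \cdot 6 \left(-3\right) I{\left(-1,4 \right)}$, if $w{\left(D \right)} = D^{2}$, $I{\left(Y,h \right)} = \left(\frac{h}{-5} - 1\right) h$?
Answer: $\frac{254016}{5} \approx 50803.0$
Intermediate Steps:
$I{\left(Y,h \right)} = h \left(-1 - \frac{h}{5}\right)$ ($I{\left(Y,h \right)} = \left(h \left(- \frac{1}{5}\right) - 1\right) h = \left(- \frac{h}{5} - 1\right) h = \left(-1 - \frac{h}{5}\right) h = h \left(-1 - \frac{h}{5}\right)$)
$w{\left(-7 \right)} 8 \cdot 6 \left(-3\right) I{\left(-1,4 \right)} = \left(-7\right)^{2} \cdot 8 \cdot 6 \left(-3\right) \left(\left(- \frac{1}{5}\right) 4 \left(5 + 4\right)\right) = 49 \cdot 8 \left(- 18 \left(\left(- \frac{1}{5}\right) 4 \cdot 9\right)\right) = 49 \cdot 8 \left(\left(-18\right) \left(- \frac{36}{5}\right)\right) = 49 \cdot 8 \cdot \frac{648}{5} = 49 \cdot \frac{5184}{5} = \frac{254016}{5}$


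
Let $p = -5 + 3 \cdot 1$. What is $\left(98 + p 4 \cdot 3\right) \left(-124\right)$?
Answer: $-9176$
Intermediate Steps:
$p = -2$ ($p = -5 + 3 = -2$)
$\left(98 + p 4 \cdot 3\right) \left(-124\right) = \left(98 + \left(-2\right) 4 \cdot 3\right) \left(-124\right) = \left(98 - 24\right) \left(-124\right) = 74 \left(-124\right) = -9176$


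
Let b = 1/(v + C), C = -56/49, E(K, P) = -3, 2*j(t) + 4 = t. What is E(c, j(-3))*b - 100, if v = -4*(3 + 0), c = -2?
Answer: -9179/92 ≈ -99.772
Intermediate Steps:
j(t) = -2 + t/2
C = -8/7 (C = -56*1/49 = -8/7 ≈ -1.1429)
v = -12 (v = -4*3 = -12)
b = -7/92 (b = 1/(-12 - 8/7) = 1/(-92/7) = -7/92 ≈ -0.076087)
E(c, j(-3))*b - 100 = -3*(-7/92) - 100 = 21/92 - 100 = -9179/92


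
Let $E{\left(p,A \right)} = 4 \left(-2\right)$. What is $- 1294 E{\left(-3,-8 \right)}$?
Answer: $10352$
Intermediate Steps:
$E{\left(p,A \right)} = -8$
$- 1294 E{\left(-3,-8 \right)} = \left(-1294\right) \left(-8\right) = 10352$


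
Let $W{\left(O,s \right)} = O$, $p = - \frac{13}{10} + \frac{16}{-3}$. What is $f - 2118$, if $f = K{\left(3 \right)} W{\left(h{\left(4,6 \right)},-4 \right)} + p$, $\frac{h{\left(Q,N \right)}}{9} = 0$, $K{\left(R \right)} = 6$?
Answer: $- \frac{63739}{30} \approx -2124.6$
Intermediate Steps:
$h{\left(Q,N \right)} = 0$ ($h{\left(Q,N \right)} = 9 \cdot 0 = 0$)
$p = - \frac{199}{30}$ ($p = \left(-13\right) \frac{1}{10} + 16 \left(- \frac{1}{3}\right) = - \frac{13}{10} - \frac{16}{3} = - \frac{199}{30} \approx -6.6333$)
$f = - \frac{199}{30}$ ($f = 6 \cdot 0 - \frac{199}{30} = 0 - \frac{199}{30} = - \frac{199}{30} \approx -6.6333$)
$f - 2118 = - \frac{199}{30} - 2118 = - \frac{63739}{30}$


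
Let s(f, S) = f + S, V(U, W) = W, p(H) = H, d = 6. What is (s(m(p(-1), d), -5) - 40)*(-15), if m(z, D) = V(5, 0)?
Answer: 675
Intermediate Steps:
m(z, D) = 0
s(f, S) = S + f
(s(m(p(-1), d), -5) - 40)*(-15) = ((-5 + 0) - 40)*(-15) = (-5 - 40)*(-15) = -45*(-15) = 675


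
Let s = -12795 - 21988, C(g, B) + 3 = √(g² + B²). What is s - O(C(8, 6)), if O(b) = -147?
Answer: -34636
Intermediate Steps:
C(g, B) = -3 + √(B² + g²) (C(g, B) = -3 + √(g² + B²) = -3 + √(B² + g²))
s = -34783
s - O(C(8, 6)) = -34783 - 1*(-147) = -34783 + 147 = -34636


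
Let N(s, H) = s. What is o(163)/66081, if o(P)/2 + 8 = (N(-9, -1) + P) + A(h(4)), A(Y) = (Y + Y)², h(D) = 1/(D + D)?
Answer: 779/176216 ≈ 0.0044207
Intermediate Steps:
h(D) = 1/(2*D)
A(Y) = 4*Y² (A(Y) = (2*Y)² = 4*Y²)
o(P) = -271/8 + 2*P (o(P) = -16 + 2*((-9 + P) + 4*((½)/4)²) = -16 + 2*((-9 + P) + 4*((½)*(¼))²) = -16 + 2*((-9 + P) + 4*(⅛)²) = -16 + 2*((-9 + P) + 4*(1/64)) = -16 + 2*((-9 + P) + 1/16) = -16 + 2*(-143/16 + P) = -16 + (-143/8 + 2*P) = -271/8 + 2*P)
o(163)/66081 = (-271/8 + 2*163)/66081 = (-271/8 + 326)*(1/66081) = (2337/8)*(1/66081) = 779/176216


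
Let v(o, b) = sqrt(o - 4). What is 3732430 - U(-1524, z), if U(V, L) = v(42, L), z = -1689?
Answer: 3732430 - sqrt(38) ≈ 3.7324e+6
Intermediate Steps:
v(o, b) = sqrt(-4 + o)
U(V, L) = sqrt(38) (U(V, L) = sqrt(-4 + 42) = sqrt(38))
3732430 - U(-1524, z) = 3732430 - sqrt(38)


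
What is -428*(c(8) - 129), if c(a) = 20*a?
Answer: -13268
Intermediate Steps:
-428*(c(8) - 129) = -428*(20*8 - 129) = -428*(160 - 129) = -428*31 = -13268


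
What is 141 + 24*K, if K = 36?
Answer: 1005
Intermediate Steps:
141 + 24*K = 141 + 24*36 = 141 + 864 = 1005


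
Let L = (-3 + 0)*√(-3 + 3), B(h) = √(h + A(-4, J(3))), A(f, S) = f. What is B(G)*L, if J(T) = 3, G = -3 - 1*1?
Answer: 0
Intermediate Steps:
G = -4 (G = -3 - 1 = -4)
B(h) = √(-4 + h) (B(h) = √(h - 4) = √(-4 + h))
L = 0 (L = -3*√0 = -3*0 = 0)
B(G)*L = √(-4 - 4)*0 = √(-8)*0 = (2*I*√2)*0 = 0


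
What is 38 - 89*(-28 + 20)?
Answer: 750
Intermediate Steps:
38 - 89*(-28 + 20) = 38 - 89*(-8) = 38 + 712 = 750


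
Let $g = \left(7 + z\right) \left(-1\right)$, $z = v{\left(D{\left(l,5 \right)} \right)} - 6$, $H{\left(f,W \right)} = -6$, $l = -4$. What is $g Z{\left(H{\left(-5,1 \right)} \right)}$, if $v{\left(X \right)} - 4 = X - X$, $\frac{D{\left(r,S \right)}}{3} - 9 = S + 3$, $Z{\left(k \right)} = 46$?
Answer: $-230$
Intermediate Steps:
$D{\left(r,S \right)} = 36 + 3 S$ ($D{\left(r,S \right)} = 27 + 3 \left(S + 3\right) = 27 + 3 \left(3 + S\right) = 27 + \left(9 + 3 S\right) = 36 + 3 S$)
$v{\left(X \right)} = 4$ ($v{\left(X \right)} = 4 + \left(X - X\right) = 4 + 0 = 4$)
$z = -2$ ($z = 4 - 6 = -2$)
$g = -5$ ($g = \left(7 - 2\right) \left(-1\right) = 5 \left(-1\right) = -5$)
$g Z{\left(H{\left(-5,1 \right)} \right)} = \left(-5\right) 46 = -230$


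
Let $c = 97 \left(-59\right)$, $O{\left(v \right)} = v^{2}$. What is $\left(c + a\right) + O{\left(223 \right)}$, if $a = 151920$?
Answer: $195926$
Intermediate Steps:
$c = -5723$
$\left(c + a\right) + O{\left(223 \right)} = \left(-5723 + 151920\right) + 223^{2} = 146197 + 49729 = 195926$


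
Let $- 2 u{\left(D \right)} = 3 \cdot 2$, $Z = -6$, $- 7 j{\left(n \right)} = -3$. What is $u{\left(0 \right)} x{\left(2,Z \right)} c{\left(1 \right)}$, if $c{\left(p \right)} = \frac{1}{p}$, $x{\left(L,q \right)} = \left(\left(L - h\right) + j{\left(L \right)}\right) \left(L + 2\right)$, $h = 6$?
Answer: $\frac{300}{7} \approx 42.857$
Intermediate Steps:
$j{\left(n \right)} = \frac{3}{7}$ ($j{\left(n \right)} = \left(- \frac{1}{7}\right) \left(-3\right) = \frac{3}{7}$)
$x{\left(L,q \right)} = \left(2 + L\right) \left(- \frac{39}{7} + L\right)$ ($x{\left(L,q \right)} = \left(\left(L - 6\right) + \frac{3}{7}\right) \left(L + 2\right) = \left(\left(L - 6\right) + \frac{3}{7}\right) \left(2 + L\right) = \left(\left(-6 + L\right) + \frac{3}{7}\right) \left(2 + L\right) = \left(- \frac{39}{7} + L\right) \left(2 + L\right) = \left(2 + L\right) \left(- \frac{39}{7} + L\right)$)
$u{\left(D \right)} = -3$ ($u{\left(D \right)} = - \frac{3 \cdot 2}{2} = \left(- \frac{1}{2}\right) 6 = -3$)
$u{\left(0 \right)} x{\left(2,Z \right)} c{\left(1 \right)} = \frac{\left(-3\right) \left(- \frac{78}{7} + 2^{2} - \frac{50}{7}\right)}{1} = - 3 \left(- \frac{78}{7} + 4 - \frac{50}{7}\right) 1 = \left(-3\right) \left(- \frac{100}{7}\right) 1 = \frac{300}{7} \cdot 1 = \frac{300}{7}$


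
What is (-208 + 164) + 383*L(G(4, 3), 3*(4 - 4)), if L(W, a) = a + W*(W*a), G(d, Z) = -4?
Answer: -44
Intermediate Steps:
L(W, a) = a + a*W**2
(-208 + 164) + 383*L(G(4, 3), 3*(4 - 4)) = (-208 + 164) + 383*((3*(4 - 4))*(1 + (-4)**2)) = -44 + 383*((3*0)*(1 + 16)) = -44 + 383*(0*17) = -44 + 383*0 = -44 + 0 = -44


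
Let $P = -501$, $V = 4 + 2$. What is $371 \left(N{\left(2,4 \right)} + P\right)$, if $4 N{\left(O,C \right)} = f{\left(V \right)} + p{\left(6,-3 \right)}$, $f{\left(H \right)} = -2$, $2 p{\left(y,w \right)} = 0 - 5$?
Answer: $- \frac{1490307}{8} \approx -1.8629 \cdot 10^{5}$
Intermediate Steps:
$V = 6$
$p{\left(y,w \right)} = - \frac{5}{2}$ ($p{\left(y,w \right)} = \frac{0 - 5}{2} = \frac{1}{2} \left(-5\right) = - \frac{5}{2}$)
$N{\left(O,C \right)} = - \frac{9}{8}$ ($N{\left(O,C \right)} = \frac{-2 - \frac{5}{2}}{4} = \frac{1}{4} \left(- \frac{9}{2}\right) = - \frac{9}{8}$)
$371 \left(N{\left(2,4 \right)} + P\right) = 371 \left(- \frac{9}{8} - 501\right) = 371 \left(- \frac{4017}{8}\right) = - \frac{1490307}{8}$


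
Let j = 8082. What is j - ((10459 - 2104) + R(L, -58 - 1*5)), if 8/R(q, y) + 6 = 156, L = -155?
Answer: -20479/75 ≈ -273.05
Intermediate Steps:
R(q, y) = 4/75 (R(q, y) = 8/(-6 + 156) = 8/150 = 8*(1/150) = 4/75)
j - ((10459 - 2104) + R(L, -58 - 1*5)) = 8082 - ((10459 - 2104) + 4/75) = 8082 - (8355 + 4/75) = 8082 - 1*626629/75 = 8082 - 626629/75 = -20479/75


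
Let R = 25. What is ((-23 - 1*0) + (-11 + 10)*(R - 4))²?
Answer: 1936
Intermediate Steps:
((-23 - 1*0) + (-11 + 10)*(R - 4))² = ((-23 - 1*0) + (-11 + 10)*(25 - 4))² = ((-23 + 0) - 1*21)² = (-23 - 21)² = (-44)² = 1936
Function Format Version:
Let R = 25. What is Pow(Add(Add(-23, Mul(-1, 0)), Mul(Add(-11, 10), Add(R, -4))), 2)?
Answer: 1936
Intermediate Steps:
Pow(Add(Add(-23, Mul(-1, 0)), Mul(Add(-11, 10), Add(R, -4))), 2) = Pow(Add(Add(-23, Mul(-1, 0)), Mul(Add(-11, 10), Add(25, -4))), 2) = Pow(Add(Add(-23, 0), Mul(-1, 21)), 2) = Pow(Add(-23, -21), 2) = Pow(-44, 2) = 1936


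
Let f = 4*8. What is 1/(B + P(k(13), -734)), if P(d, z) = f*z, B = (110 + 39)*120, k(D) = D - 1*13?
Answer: -1/5608 ≈ -0.00017832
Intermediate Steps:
k(D) = -13 + D (k(D) = D - 13 = -13 + D)
B = 17880 (B = 149*120 = 17880)
f = 32
P(d, z) = 32*z
1/(B + P(k(13), -734)) = 1/(17880 + 32*(-734)) = 1/(17880 - 23488) = 1/(-5608) = -1/5608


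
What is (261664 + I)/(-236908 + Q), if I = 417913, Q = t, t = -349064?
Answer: -679577/585972 ≈ -1.1597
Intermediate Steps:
Q = -349064
(261664 + I)/(-236908 + Q) = (261664 + 417913)/(-236908 - 349064) = 679577/(-585972) = 679577*(-1/585972) = -679577/585972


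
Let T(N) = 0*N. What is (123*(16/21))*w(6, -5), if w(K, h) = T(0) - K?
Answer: -3936/7 ≈ -562.29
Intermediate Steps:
T(N) = 0
w(K, h) = -K (w(K, h) = 0 - K = -K)
(123*(16/21))*w(6, -5) = (123*(16/21))*(-1*6) = (123*(16*(1/21)))*(-6) = (123*(16/21))*(-6) = (656/7)*(-6) = -3936/7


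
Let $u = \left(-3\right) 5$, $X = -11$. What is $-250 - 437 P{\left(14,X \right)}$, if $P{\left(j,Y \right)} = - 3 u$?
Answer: $-19915$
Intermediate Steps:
$u = -15$
$P{\left(j,Y \right)} = 45$ ($P{\left(j,Y \right)} = \left(-3\right) \left(-15\right) = 45$)
$-250 - 437 P{\left(14,X \right)} = -250 - 19665 = -19915$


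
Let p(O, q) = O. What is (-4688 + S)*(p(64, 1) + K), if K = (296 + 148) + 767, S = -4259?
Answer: -11407425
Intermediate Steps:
K = 1211 (K = 444 + 767 = 1211)
(-4688 + S)*(p(64, 1) + K) = (-4688 - 4259)*(64 + 1211) = -8947*1275 = -11407425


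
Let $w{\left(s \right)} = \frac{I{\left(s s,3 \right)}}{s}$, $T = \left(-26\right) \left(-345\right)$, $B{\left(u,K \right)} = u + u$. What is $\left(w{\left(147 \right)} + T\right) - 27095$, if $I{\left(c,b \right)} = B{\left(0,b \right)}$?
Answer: $-18125$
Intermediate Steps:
$B{\left(u,K \right)} = 2 u$
$T = 8970$
$I{\left(c,b \right)} = 0$ ($I{\left(c,b \right)} = 2 \cdot 0 = 0$)
$w{\left(s \right)} = 0$ ($w{\left(s \right)} = \frac{0}{s} = 0$)
$\left(w{\left(147 \right)} + T\right) - 27095 = \left(0 + 8970\right) - 27095 = 8970 - 27095 = -18125$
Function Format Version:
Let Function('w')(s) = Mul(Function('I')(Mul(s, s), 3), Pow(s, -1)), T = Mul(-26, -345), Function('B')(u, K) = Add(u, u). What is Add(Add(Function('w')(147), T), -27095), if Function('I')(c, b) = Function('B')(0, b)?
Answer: -18125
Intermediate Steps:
Function('B')(u, K) = Mul(2, u)
T = 8970
Function('I')(c, b) = 0 (Function('I')(c, b) = Mul(2, 0) = 0)
Function('w')(s) = 0 (Function('w')(s) = Mul(0, Pow(s, -1)) = 0)
Add(Add(Function('w')(147), T), -27095) = Add(Add(0, 8970), -27095) = Add(8970, -27095) = -18125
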